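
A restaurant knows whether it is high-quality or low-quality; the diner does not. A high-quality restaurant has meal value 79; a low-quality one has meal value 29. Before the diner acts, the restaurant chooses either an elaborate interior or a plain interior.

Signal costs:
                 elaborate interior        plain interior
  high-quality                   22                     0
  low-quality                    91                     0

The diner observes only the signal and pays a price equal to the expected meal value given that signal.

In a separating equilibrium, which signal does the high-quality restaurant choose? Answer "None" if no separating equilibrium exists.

Try high-quality → elaborate interior, low-quality → plain interior:
  Under separation the diner infers type exactly: elaborate interior → high-quality (pays 79), plain interior → low-quality (pays 29).
  High-quality: elaborate interior gives 79 − 22 = 57; plain interior gives 29 − 0 = 29. No deviation. ✓
  Low-quality: plain interior gives 29 − 0 = 29; elaborate interior gives 79 − 91 = -12. No deviation. ✓
Both hold — the high-quality type sends elaborate interior.

elaborate interior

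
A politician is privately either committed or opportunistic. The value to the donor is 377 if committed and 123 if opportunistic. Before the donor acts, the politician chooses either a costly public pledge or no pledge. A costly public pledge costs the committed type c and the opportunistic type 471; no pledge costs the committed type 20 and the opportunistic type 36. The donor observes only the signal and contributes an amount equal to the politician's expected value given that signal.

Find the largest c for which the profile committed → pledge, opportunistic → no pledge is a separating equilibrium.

274

Under separation: pledge → committed (pays 377); no pledge → opportunistic (pays 123).
Opportunistic: 123 − 36 = 87 ≥ 377 − 471 = -94. Holds regardless of c. ✓
Committed: 377 − c ≥ 123 − 20, so c ≤ 377 − 103 = 274.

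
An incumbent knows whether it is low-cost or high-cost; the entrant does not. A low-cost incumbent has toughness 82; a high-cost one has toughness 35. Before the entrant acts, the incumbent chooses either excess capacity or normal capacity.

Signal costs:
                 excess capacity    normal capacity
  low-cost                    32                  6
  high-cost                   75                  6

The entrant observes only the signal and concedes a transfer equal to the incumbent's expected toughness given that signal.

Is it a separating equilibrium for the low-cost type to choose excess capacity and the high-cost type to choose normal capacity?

Yes

If types separate, excess capacity earns payment 82 and normal capacity earns 35.
Low-cost: excess capacity gives 82 − 32 = 50; normal capacity gives 35 − 6 = 29. No deviation. ✓
High-cost: normal capacity gives 35 − 6 = 29; excess capacity gives 82 − 75 = 7. No deviation. ✓
Both incentive constraints hold.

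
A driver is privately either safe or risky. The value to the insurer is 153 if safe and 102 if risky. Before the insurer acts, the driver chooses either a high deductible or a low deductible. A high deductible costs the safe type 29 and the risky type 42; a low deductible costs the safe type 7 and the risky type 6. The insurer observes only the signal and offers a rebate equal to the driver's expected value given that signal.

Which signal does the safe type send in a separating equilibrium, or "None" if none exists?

Try safe → high deductible, risky → low deductible:
  Under separation the insurer infers type exactly: high deductible → safe (pays 153), low deductible → risky (pays 102).
  Safe: high deductible gives 153 − 29 = 124; low deductible gives 102 − 7 = 95. No deviation. ✓
  Risky: low deductible gives 102 − 6 = 96; high deductible gives 153 − 42 = 111. Would deviate. ✗
Try safe → low deductible, risky → high deductible:
  Under separation the insurer infers type exactly: low deductible → safe (pays 153), high deductible → risky (pays 102).
  Safe: low deductible gives 153 − 7 = 146; high deductible gives 102 − 29 = 73. No deviation. ✓
  Risky: high deductible gives 102 − 42 = 60; low deductible gives 153 − 6 = 147. Would deviate. ✗
Neither assignment is incentive-compatible.

None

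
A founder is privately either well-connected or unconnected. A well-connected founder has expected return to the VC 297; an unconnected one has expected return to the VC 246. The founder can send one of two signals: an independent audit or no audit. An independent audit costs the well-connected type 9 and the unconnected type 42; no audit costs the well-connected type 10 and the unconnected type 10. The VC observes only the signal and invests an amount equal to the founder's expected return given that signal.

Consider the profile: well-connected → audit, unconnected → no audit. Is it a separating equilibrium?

No

If types separate, audit earns payment 297 and no audit earns 246.
Well-connected: audit gives 297 − 9 = 288; no audit gives 246 − 10 = 236. No deviation. ✓
Unconnected: no audit gives 246 − 10 = 236; audit gives 297 − 42 = 255. Would deviate. ✗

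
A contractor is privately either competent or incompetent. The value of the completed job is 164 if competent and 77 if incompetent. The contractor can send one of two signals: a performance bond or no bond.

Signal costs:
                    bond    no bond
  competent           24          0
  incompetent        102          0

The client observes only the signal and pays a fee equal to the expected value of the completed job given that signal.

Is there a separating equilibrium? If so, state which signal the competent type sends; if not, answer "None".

bond

Try competent → bond, incompetent → no bond:
  If types separate, bond earns payment 164 and no bond earns 77.
  Competent: bond gives 164 − 24 = 140; no bond gives 77 − 0 = 77. No deviation. ✓
  Incompetent: no bond gives 77 − 0 = 77; bond gives 164 − 102 = 62. No deviation. ✓
Both hold — the competent type sends bond.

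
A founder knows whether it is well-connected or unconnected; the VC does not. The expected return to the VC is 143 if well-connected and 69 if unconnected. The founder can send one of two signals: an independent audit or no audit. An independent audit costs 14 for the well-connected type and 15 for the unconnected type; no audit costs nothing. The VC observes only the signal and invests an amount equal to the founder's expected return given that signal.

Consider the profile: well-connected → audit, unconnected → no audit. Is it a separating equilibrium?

No

Under separation the VC infers type exactly: audit → well-connected (pays 143), no audit → unconnected (pays 69).
Well-connected: audit gives 143 − 14 = 129; no audit gives 69 − 0 = 69. No deviation. ✓
Unconnected: no audit gives 69 − 0 = 69; audit gives 143 − 15 = 128. Would deviate. ✗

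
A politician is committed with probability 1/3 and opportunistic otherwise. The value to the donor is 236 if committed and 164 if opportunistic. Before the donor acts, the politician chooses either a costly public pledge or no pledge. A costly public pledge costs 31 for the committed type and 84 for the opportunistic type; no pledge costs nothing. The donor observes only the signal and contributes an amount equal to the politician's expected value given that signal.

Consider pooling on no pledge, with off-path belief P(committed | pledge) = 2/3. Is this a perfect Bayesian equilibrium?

On the equilibrium path (no pledge) the donor holds the prior 1/3 and pays 1/3·236 + 2/3·164 = 188. Off-path (pledge) belief 2/3 gives 2/3·236 + 1/3·164 = 212.
Committed: no pledge gives 188 − 0 = 188; pledge gives 212 − 31 = 181. Stays. ✓
Opportunistic: no pledge gives 188 − 0 = 188; pledge gives 212 − 84 = 128. Stays. ✓
Beliefs are Bayes-consistent on-path and both types best-respond.

Yes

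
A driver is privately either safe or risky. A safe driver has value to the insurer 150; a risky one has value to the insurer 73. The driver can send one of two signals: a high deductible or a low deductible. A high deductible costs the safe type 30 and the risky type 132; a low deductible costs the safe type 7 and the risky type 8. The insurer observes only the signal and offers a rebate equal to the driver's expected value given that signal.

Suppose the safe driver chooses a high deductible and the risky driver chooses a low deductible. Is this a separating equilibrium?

If types separate, high deductible earns payment 150 and low deductible earns 73.
Safe: high deductible gives 150 − 30 = 120; low deductible gives 73 − 7 = 66. No deviation. ✓
Risky: low deductible gives 73 − 8 = 65; high deductible gives 150 − 132 = 18. No deviation. ✓
Neither type gains from mimicking the other.

Yes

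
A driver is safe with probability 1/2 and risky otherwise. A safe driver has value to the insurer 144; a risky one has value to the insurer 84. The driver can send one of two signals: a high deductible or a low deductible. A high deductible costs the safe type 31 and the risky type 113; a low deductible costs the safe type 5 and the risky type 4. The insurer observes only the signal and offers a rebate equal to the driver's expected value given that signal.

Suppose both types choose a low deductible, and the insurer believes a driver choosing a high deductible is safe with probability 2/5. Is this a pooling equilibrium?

At the pooled signal (low deductible) the insurer holds the prior 1/2 and pays 1/2·144 + 1/2·84 = 114. Off-path (high deductible) belief 2/5 gives 2/5·144 + 3/5·84 = 108.
Safe: low deductible gives 114 − 5 = 109; high deductible gives 108 − 31 = 77. Stays. ✓
Risky: low deductible gives 114 − 4 = 110; high deductible gives 108 − 113 = -5. Stays. ✓

Yes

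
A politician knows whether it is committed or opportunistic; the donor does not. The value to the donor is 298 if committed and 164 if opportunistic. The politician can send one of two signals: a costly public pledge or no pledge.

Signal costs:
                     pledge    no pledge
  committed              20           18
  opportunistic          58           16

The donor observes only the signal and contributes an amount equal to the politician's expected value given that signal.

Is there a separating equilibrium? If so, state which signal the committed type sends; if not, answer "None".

None

Try committed → pledge, opportunistic → no pledge:
  If types separate, pledge earns payment 298 and no pledge earns 164.
  Committed: pledge gives 298 − 20 = 278; no pledge gives 164 − 18 = 146. No deviation. ✓
  Opportunistic: no pledge gives 164 − 16 = 148; pledge gives 298 − 58 = 240. Would deviate. ✗
Try committed → no pledge, opportunistic → pledge:
  If types separate, no pledge earns payment 298 and pledge earns 164.
  Committed: no pledge gives 298 − 18 = 280; pledge gives 164 − 20 = 144. No deviation. ✓
  Opportunistic: pledge gives 164 − 58 = 106; no pledge gives 298 − 16 = 282. Would deviate. ✗
Neither assignment is incentive-compatible.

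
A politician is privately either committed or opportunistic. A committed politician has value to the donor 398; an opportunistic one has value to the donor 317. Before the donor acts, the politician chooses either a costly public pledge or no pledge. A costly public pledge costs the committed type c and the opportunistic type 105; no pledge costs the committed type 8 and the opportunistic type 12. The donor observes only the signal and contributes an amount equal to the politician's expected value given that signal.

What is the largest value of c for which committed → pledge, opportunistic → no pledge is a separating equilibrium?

Under separation: pledge → committed (pays 398); no pledge → opportunistic (pays 317).
Opportunistic: 317 − 12 = 305 ≥ 398 − 105 = 293. Holds regardless of c. ✓
Committed: 398 − c ≥ 317 − 8, so c ≤ 398 − 309 = 89.

89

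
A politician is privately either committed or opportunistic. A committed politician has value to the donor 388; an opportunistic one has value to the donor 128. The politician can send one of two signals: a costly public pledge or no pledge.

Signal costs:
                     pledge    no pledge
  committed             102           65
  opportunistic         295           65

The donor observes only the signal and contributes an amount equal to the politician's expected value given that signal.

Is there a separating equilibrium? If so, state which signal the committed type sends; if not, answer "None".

Try committed → pledge, opportunistic → no pledge:
  Under separation the donor infers type exactly: pledge → committed (pays 388), no pledge → opportunistic (pays 128).
  Committed: pledge gives 388 − 102 = 286; no pledge gives 128 − 65 = 63. No deviation. ✓
  Opportunistic: no pledge gives 128 − 65 = 63; pledge gives 388 − 295 = 93. Would deviate. ✗
Try committed → no pledge, opportunistic → pledge:
  Under separation the donor infers type exactly: no pledge → committed (pays 388), pledge → opportunistic (pays 128).
  Committed: no pledge gives 388 − 65 = 323; pledge gives 128 − 102 = 26. No deviation. ✓
  Opportunistic: pledge gives 128 − 295 = -167; no pledge gives 388 − 65 = 323. Would deviate. ✗
Neither assignment is incentive-compatible.

None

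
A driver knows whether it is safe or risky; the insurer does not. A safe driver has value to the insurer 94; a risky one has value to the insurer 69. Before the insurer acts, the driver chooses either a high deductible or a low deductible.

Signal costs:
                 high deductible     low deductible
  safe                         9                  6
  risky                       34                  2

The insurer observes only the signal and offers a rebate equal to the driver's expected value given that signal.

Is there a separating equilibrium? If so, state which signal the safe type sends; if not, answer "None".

Try safe → high deductible, risky → low deductible:
  Under separation the insurer infers type exactly: high deductible → safe (pays 94), low deductible → risky (pays 69).
  Safe: high deductible gives 94 − 9 = 85; low deductible gives 69 − 6 = 63. No deviation. ✓
  Risky: low deductible gives 69 − 2 = 67; high deductible gives 94 − 34 = 60. No deviation. ✓
Both hold — the safe type sends high deductible.

high deductible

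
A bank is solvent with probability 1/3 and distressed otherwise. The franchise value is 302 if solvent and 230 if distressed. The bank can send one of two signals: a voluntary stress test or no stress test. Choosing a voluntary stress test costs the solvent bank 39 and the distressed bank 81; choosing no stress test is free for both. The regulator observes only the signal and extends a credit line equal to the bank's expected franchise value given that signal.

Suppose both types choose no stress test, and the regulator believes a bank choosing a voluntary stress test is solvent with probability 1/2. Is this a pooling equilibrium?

At the pooled signal (no stress test) the regulator holds the prior 1/3 and pays 1/3·302 + 2/3·230 = 254. Off-path (stress test) belief 1/2 gives 1/2·302 + 1/2·230 = 266.
Solvent: no stress test gives 254 − 0 = 254; stress test gives 266 − 39 = 227. Stays. ✓
Distressed: no stress test gives 254 − 0 = 254; stress test gives 266 − 81 = 185. Stays. ✓

Yes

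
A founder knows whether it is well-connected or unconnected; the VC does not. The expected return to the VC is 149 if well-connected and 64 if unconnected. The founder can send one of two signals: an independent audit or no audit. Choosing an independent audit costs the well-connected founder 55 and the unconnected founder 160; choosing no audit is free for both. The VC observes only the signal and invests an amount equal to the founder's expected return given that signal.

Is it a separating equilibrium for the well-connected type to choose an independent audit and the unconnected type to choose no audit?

If types separate, audit earns payment 149 and no audit earns 64.
Well-connected: audit gives 149 − 55 = 94; no audit gives 64 − 0 = 64. No deviation. ✓
Unconnected: no audit gives 64 − 0 = 64; audit gives 149 − 160 = -11. No deviation. ✓
Both incentive constraints hold.

Yes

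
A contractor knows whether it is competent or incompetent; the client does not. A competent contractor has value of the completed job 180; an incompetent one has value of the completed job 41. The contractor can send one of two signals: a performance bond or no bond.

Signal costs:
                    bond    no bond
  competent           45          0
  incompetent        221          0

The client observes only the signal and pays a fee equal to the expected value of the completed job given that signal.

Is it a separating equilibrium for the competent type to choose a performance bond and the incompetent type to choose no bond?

If types separate, bond earns payment 180 and no bond earns 41.
Competent: bond gives 180 − 45 = 135; no bond gives 41 − 0 = 41. No deviation. ✓
Incompetent: no bond gives 41 − 0 = 41; bond gives 180 − 221 = -41. No deviation. ✓
Both incentive constraints hold.

Yes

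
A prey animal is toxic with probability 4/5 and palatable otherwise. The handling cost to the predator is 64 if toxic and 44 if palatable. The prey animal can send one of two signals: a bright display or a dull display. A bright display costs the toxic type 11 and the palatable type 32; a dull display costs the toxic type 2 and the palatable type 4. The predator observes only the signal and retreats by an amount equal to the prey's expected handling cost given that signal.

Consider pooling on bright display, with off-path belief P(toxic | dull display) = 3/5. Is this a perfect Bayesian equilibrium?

No

On the equilibrium path (bright display) the predator holds the prior 4/5 and pays 4/5·64 + 1/5·44 = 60. Off-path (dull display) belief 3/5 gives 3/5·64 + 2/5·44 = 56.
Toxic: bright display gives 60 − 11 = 49; dull display gives 56 − 2 = 54. Deviates. ✗
Palatable: bright display gives 60 − 32 = 28; dull display gives 56 − 4 = 52. Deviates. ✗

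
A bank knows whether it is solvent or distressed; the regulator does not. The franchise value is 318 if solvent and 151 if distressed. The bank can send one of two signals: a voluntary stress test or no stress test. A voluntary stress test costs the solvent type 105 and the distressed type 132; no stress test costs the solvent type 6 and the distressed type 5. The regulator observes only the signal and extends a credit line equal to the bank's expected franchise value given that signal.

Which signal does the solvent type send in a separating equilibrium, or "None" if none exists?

None

Try solvent → stress test, distressed → no stress test:
  If types separate, stress test earns payment 318 and no stress test earns 151.
  Solvent: stress test gives 318 − 105 = 213; no stress test gives 151 − 6 = 145. No deviation. ✓
  Distressed: no stress test gives 151 − 5 = 146; stress test gives 318 − 132 = 186. Would deviate. ✗
Try solvent → no stress test, distressed → stress test:
  If types separate, no stress test earns payment 318 and stress test earns 151.
  Solvent: no stress test gives 318 − 6 = 312; stress test gives 151 − 105 = 46. No deviation. ✓
  Distressed: stress test gives 151 − 132 = 19; no stress test gives 318 − 5 = 313. Would deviate. ✗
Neither assignment is incentive-compatible.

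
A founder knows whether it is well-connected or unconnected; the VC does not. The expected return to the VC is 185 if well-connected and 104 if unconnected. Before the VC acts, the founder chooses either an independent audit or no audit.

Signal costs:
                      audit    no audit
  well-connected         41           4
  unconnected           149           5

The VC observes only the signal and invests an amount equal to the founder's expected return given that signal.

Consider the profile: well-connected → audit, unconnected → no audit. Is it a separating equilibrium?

Yes

If types separate, audit earns payment 185 and no audit earns 104.
Well-connected: audit gives 185 − 41 = 144; no audit gives 104 − 4 = 100. No deviation. ✓
Unconnected: no audit gives 104 − 5 = 99; audit gives 185 − 149 = 36. No deviation. ✓
Both incentive constraints hold.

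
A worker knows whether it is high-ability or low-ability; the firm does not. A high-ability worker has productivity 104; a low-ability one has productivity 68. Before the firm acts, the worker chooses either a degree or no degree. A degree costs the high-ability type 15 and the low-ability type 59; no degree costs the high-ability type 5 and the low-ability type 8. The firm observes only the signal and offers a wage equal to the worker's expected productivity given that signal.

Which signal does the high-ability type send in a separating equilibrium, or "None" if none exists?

degree

Try high-ability → degree, low-ability → no degree:
  Under separation the firm infers type exactly: degree → high-ability (pays 104), no degree → low-ability (pays 68).
  High-ability: degree gives 104 − 15 = 89; no degree gives 68 − 5 = 63. No deviation. ✓
  Low-ability: no degree gives 68 − 8 = 60; degree gives 104 − 59 = 45. No deviation. ✓
Both hold — the high-ability type sends degree.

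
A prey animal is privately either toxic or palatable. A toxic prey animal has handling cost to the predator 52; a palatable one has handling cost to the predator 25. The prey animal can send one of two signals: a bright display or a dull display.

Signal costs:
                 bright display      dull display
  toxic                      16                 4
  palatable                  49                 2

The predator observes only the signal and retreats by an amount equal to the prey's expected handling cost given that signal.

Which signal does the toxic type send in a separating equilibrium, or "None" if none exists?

bright display

Try toxic → bright display, palatable → dull display:
  If types separate, bright display earns payment 52 and dull display earns 25.
  Toxic: bright display gives 52 − 16 = 36; dull display gives 25 − 4 = 21. No deviation. ✓
  Palatable: dull display gives 25 − 2 = 23; bright display gives 52 − 49 = 3. No deviation. ✓
Both hold — the toxic type sends bright display.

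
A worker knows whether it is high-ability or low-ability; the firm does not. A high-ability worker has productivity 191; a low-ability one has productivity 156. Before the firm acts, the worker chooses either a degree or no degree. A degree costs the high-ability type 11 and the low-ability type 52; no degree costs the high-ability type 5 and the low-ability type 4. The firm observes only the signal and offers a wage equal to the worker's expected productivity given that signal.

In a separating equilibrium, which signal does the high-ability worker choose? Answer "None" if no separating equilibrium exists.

Try high-ability → degree, low-ability → no degree:
  If types separate, degree earns payment 191 and no degree earns 156.
  High-ability: degree gives 191 − 11 = 180; no degree gives 156 − 5 = 151. No deviation. ✓
  Low-ability: no degree gives 156 − 4 = 152; degree gives 191 − 52 = 139. No deviation. ✓
Both hold — the high-ability type sends degree.

degree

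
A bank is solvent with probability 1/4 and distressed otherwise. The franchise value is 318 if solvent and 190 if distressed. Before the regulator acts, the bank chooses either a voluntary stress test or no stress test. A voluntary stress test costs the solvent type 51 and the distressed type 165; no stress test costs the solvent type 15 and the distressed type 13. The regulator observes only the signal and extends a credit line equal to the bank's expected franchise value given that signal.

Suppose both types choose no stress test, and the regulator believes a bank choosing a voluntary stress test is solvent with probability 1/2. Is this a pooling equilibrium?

At the pooled signal (no stress test) the regulator holds the prior 1/4 and pays 1/4·318 + 3/4·190 = 222. Off-path (stress test) belief 1/2 gives 1/2·318 + 1/2·190 = 254.
Solvent: no stress test gives 222 − 15 = 207; stress test gives 254 − 51 = 203. Stays. ✓
Distressed: no stress test gives 222 − 13 = 209; stress test gives 254 − 165 = 89. Stays. ✓

Yes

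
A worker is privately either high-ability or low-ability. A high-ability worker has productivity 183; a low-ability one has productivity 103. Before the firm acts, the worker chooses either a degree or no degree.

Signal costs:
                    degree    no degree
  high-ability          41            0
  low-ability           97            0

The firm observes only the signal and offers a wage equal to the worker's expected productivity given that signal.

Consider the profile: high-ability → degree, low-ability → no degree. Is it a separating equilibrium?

If types separate, degree earns payment 183 and no degree earns 103.
High-ability: degree gives 183 − 41 = 142; no degree gives 103 − 0 = 103. No deviation. ✓
Low-ability: no degree gives 103 − 0 = 103; degree gives 183 − 97 = 86. No deviation. ✓
Both incentive constraints hold.

Yes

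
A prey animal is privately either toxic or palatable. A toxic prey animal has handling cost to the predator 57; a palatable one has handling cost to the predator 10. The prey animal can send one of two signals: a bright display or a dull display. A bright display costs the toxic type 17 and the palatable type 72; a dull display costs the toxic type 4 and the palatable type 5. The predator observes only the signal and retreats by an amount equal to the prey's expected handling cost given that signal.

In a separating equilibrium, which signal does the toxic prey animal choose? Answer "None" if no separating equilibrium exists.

bright display

Try toxic → bright display, palatable → dull display:
  If types separate, bright display earns payment 57 and dull display earns 10.
  Toxic: bright display gives 57 − 17 = 40; dull display gives 10 − 4 = 6. No deviation. ✓
  Palatable: dull display gives 10 − 5 = 5; bright display gives 57 − 72 = -15. No deviation. ✓
Both hold — the toxic type sends bright display.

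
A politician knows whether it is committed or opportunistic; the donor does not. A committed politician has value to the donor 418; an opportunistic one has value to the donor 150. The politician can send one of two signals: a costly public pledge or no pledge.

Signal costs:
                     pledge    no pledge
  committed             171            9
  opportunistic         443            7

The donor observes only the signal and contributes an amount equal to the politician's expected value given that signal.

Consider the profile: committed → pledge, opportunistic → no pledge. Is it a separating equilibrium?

Yes

Under separation the donor infers type exactly: pledge → committed (pays 418), no pledge → opportunistic (pays 150).
Committed: pledge gives 418 − 171 = 247; no pledge gives 150 − 9 = 141. No deviation. ✓
Opportunistic: no pledge gives 150 − 7 = 143; pledge gives 418 − 443 = -25. No deviation. ✓
Both incentive constraints hold.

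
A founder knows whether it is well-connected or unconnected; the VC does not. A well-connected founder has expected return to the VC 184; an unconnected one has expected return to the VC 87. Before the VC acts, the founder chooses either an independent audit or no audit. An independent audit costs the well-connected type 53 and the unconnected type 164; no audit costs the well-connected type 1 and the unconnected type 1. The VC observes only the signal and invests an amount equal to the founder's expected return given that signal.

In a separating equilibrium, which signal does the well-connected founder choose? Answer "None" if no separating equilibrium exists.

audit

Try well-connected → audit, unconnected → no audit:
  Under separation the VC infers type exactly: audit → well-connected (pays 184), no audit → unconnected (pays 87).
  Well-connected: audit gives 184 − 53 = 131; no audit gives 87 − 1 = 86. No deviation. ✓
  Unconnected: no audit gives 87 − 1 = 86; audit gives 184 − 164 = 20. No deviation. ✓
Both hold — the well-connected type sends audit.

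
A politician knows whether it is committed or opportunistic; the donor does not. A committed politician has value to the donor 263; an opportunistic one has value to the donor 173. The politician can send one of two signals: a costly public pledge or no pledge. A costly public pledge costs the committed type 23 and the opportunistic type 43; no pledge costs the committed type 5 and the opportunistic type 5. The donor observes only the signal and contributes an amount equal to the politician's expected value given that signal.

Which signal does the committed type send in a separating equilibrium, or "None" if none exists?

Try committed → pledge, opportunistic → no pledge:
  Under separation the donor infers type exactly: pledge → committed (pays 263), no pledge → opportunistic (pays 173).
  Committed: pledge gives 263 − 23 = 240; no pledge gives 173 − 5 = 168. No deviation. ✓
  Opportunistic: no pledge gives 173 − 5 = 168; pledge gives 263 − 43 = 220. Would deviate. ✗
Try committed → no pledge, opportunistic → pledge:
  Under separation the donor infers type exactly: no pledge → committed (pays 263), pledge → opportunistic (pays 173).
  Committed: no pledge gives 263 − 5 = 258; pledge gives 173 − 23 = 150. No deviation. ✓
  Opportunistic: pledge gives 173 − 43 = 130; no pledge gives 263 − 5 = 258. Would deviate. ✗
Neither assignment is incentive-compatible.

None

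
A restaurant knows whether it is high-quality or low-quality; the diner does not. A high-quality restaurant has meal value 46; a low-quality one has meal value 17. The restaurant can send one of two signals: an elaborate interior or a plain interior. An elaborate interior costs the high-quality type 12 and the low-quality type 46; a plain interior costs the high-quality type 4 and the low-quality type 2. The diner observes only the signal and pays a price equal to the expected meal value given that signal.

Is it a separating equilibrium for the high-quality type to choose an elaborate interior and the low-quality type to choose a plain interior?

If types separate, elaborate interior earns payment 46 and plain interior earns 17.
High-quality: elaborate interior gives 46 − 12 = 34; plain interior gives 17 − 4 = 13. No deviation. ✓
Low-quality: plain interior gives 17 − 2 = 15; elaborate interior gives 46 − 46 = 0. No deviation. ✓
Neither type gains from mimicking the other.

Yes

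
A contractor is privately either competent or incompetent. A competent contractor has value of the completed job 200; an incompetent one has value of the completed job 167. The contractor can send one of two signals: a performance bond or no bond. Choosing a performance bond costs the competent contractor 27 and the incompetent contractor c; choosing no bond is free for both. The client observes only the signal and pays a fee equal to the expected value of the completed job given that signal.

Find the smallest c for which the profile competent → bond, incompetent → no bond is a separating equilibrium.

33

Under separation: bond → competent (pays 200); no bond → incompetent (pays 167).
Competent: 200 − 27 = 173 ≥ 167 − 0 = 167. Holds regardless of c. ✓
Incompetent: 167 − 0 ≥ 200 − c, so c ≥ 200 − 167 = 33.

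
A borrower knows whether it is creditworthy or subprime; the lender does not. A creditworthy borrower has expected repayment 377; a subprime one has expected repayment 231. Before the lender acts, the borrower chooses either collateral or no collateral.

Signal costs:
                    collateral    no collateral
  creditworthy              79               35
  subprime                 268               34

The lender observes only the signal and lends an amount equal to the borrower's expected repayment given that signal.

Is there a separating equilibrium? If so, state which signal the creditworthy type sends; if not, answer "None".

collateral

Try creditworthy → collateral, subprime → no collateral:
  If types separate, collateral earns payment 377 and no collateral earns 231.
  Creditworthy: collateral gives 377 − 79 = 298; no collateral gives 231 − 35 = 196. No deviation. ✓
  Subprime: no collateral gives 231 − 34 = 197; collateral gives 377 − 268 = 109. No deviation. ✓
Both hold — the creditworthy type sends collateral.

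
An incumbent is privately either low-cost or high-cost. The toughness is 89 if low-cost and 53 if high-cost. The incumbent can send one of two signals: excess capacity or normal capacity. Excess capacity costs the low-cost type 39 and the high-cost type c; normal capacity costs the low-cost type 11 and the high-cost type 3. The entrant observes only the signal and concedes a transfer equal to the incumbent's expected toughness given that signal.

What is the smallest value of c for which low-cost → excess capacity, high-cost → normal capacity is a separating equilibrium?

Under separation: excess capacity → low-cost (pays 89); normal capacity → high-cost (pays 53).
Low-cost: 89 − 39 = 50 ≥ 53 − 11 = 42. Holds regardless of c. ✓
High-cost: 53 − 3 ≥ 89 − c, so c ≥ 89 − 50 = 39.

39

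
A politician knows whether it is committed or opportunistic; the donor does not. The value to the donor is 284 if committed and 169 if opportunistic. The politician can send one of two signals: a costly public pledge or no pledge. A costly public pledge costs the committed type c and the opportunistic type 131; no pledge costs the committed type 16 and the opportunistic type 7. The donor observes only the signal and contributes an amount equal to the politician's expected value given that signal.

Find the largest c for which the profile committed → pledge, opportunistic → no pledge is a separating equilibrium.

131

Under separation: pledge → committed (pays 284); no pledge → opportunistic (pays 169).
Opportunistic: 169 − 7 = 162 ≥ 284 − 131 = 153. Holds regardless of c. ✓
Committed: 284 − c ≥ 169 − 16, so c ≤ 284 − 153 = 131.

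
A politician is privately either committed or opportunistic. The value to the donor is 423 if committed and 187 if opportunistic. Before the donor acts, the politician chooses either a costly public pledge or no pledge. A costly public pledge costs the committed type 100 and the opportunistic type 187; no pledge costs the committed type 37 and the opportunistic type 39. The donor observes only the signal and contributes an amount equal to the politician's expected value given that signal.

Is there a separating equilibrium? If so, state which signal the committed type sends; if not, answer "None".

None

Try committed → pledge, opportunistic → no pledge:
  If types separate, pledge earns payment 423 and no pledge earns 187.
  Committed: pledge gives 423 − 100 = 323; no pledge gives 187 − 37 = 150. No deviation. ✓
  Opportunistic: no pledge gives 187 − 39 = 148; pledge gives 423 − 187 = 236. Would deviate. ✗
Try committed → no pledge, opportunistic → pledge:
  If types separate, no pledge earns payment 423 and pledge earns 187.
  Committed: no pledge gives 423 − 37 = 386; pledge gives 187 − 100 = 87. No deviation. ✓
  Opportunistic: pledge gives 187 − 187 = 0; no pledge gives 423 − 39 = 384. Would deviate. ✗
Neither assignment is incentive-compatible.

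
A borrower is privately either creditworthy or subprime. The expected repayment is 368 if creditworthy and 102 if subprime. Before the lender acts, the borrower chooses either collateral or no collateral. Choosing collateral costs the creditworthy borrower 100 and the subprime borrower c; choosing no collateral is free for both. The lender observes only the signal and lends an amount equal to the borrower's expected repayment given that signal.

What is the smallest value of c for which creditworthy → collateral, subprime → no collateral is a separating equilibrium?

266

Under separation: collateral → creditworthy (pays 368); no collateral → subprime (pays 102).
Creditworthy: 368 − 100 = 268 ≥ 102 − 0 = 102. Holds regardless of c. ✓
Subprime: 102 − 0 ≥ 368 − c, so c ≥ 368 − 102 = 266.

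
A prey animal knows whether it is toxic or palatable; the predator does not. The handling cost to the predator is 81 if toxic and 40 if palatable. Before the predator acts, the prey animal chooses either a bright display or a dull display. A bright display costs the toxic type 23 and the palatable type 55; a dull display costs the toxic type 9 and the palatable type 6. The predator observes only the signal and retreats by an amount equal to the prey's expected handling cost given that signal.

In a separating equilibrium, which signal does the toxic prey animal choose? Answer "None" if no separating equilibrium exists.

Try toxic → bright display, palatable → dull display:
  If types separate, bright display earns payment 81 and dull display earns 40.
  Toxic: bright display gives 81 − 23 = 58; dull display gives 40 − 9 = 31. No deviation. ✓
  Palatable: dull display gives 40 − 6 = 34; bright display gives 81 − 55 = 26. No deviation. ✓
Both hold — the toxic type sends bright display.

bright display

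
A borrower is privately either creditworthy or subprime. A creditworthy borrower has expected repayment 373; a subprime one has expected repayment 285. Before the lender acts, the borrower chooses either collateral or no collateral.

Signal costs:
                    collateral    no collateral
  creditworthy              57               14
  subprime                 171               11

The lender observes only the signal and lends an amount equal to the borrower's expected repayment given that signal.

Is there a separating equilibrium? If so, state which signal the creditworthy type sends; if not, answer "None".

collateral

Try creditworthy → collateral, subprime → no collateral:
  Under separation the lender infers type exactly: collateral → creditworthy (pays 373), no collateral → subprime (pays 285).
  Creditworthy: collateral gives 373 − 57 = 316; no collateral gives 285 − 14 = 271. No deviation. ✓
  Subprime: no collateral gives 285 − 11 = 274; collateral gives 373 − 171 = 202. No deviation. ✓
Both hold — the creditworthy type sends collateral.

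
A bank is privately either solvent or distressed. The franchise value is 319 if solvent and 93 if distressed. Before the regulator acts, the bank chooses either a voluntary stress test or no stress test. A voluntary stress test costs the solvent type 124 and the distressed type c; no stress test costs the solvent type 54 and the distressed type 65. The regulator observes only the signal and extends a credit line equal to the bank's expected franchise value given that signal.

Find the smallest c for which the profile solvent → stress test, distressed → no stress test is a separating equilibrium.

Under separation: stress test → solvent (pays 319); no stress test → distressed (pays 93).
Solvent: 319 − 124 = 195 ≥ 93 − 54 = 39. Holds regardless of c. ✓
Distressed: 93 − 65 ≥ 319 − c, so c ≥ 319 − 28 = 291.

291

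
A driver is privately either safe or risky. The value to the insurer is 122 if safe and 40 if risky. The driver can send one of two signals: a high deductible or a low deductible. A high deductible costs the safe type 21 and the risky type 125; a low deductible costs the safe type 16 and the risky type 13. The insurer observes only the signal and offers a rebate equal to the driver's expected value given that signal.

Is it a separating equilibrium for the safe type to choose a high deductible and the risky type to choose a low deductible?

Under separation the insurer infers type exactly: high deductible → safe (pays 122), low deductible → risky (pays 40).
Safe: high deductible gives 122 − 21 = 101; low deductible gives 40 − 16 = 24. No deviation. ✓
Risky: low deductible gives 40 − 13 = 27; high deductible gives 122 − 125 = -3. No deviation. ✓
Neither type gains from mimicking the other.

Yes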